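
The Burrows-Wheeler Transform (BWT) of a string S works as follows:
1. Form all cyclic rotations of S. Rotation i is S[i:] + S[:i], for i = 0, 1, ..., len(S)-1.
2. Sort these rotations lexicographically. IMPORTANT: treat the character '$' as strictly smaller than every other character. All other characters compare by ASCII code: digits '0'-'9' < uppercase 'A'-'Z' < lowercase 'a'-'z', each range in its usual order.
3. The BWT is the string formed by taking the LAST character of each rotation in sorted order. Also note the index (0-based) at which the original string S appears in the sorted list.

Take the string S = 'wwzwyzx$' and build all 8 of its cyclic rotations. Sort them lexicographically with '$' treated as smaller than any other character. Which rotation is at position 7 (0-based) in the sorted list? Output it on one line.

Answer: zx$wwzwy

Derivation:
All 8 rotations (rotation i = S[i:]+S[:i]):
  rot[0] = wwzwyzx$
  rot[1] = wzwyzx$w
  rot[2] = zwyzx$ww
  rot[3] = wyzx$wwz
  rot[4] = yzx$wwzw
  rot[5] = zx$wwzwy
  rot[6] = x$wwzwyz
  rot[7] = $wwzwyzx
Sorted (with $ < everything):
  sorted[0] = $wwzwyzx
  sorted[1] = wwzwyzx$
  sorted[2] = wyzx$wwz
  sorted[3] = wzwyzx$w
  sorted[4] = x$wwzwyz
  sorted[5] = yzx$wwzw
  sorted[6] = zwyzx$ww
  sorted[7] = zx$wwzwy
sorted[7] = zx$wwzwy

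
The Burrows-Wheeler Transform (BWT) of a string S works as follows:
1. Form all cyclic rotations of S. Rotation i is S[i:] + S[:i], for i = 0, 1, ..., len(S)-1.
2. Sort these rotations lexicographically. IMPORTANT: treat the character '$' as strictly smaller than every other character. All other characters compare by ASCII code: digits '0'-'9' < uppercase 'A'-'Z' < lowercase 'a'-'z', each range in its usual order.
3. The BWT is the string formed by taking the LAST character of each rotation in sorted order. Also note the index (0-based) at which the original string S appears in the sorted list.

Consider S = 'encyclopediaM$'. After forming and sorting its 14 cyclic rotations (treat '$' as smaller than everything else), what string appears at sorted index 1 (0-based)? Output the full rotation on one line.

Answer: M$encyclopedia

Derivation:
All 14 rotations (rotation i = S[i:]+S[:i]):
  rot[0] = encyclopediaM$
  rot[1] = ncyclopediaM$e
  rot[2] = cyclopediaM$en
  rot[3] = yclopediaM$enc
  rot[4] = clopediaM$ency
  rot[5] = lopediaM$encyc
  rot[6] = opediaM$encycl
  rot[7] = pediaM$encyclo
  rot[8] = ediaM$encyclop
  rot[9] = diaM$encyclope
  rot[10] = iaM$encycloped
  rot[11] = aM$encyclopedi
  rot[12] = M$encyclopedia
  rot[13] = $encyclopediaM
Sorted (with $ < everything):
  sorted[0] = $encyclopediaM
  sorted[1] = M$encyclopedia
  sorted[2] = aM$encyclopedi
  sorted[3] = clopediaM$ency
  sorted[4] = cyclopediaM$en
  sorted[5] = diaM$encyclope
  sorted[6] = ediaM$encyclop
  sorted[7] = encyclopediaM$
  sorted[8] = iaM$encycloped
  sorted[9] = lopediaM$encyc
  sorted[10] = ncyclopediaM$e
  sorted[11] = opediaM$encycl
  sorted[12] = pediaM$encyclo
  sorted[13] = yclopediaM$enc
sorted[1] = M$encyclopedia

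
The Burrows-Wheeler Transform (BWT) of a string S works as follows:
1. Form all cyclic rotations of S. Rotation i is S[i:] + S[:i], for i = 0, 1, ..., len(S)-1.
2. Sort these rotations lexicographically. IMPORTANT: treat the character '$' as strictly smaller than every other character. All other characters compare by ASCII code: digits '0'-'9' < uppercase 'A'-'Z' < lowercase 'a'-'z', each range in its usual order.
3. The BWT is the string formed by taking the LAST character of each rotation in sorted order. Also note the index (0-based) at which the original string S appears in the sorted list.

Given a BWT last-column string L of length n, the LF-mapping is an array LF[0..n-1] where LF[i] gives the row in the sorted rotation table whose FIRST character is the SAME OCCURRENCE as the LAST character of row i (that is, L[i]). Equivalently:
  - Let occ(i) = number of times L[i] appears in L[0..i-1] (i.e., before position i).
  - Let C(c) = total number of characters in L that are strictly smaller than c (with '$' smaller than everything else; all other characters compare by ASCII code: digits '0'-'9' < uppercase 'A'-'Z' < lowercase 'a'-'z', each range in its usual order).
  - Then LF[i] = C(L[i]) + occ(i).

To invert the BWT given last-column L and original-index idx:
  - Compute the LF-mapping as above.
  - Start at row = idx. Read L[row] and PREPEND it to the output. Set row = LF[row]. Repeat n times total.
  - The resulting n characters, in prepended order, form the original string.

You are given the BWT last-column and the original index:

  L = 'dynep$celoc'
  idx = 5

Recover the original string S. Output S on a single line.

LF mapping: 3 10 7 4 9 0 1 5 6 8 2
Walk LF starting at row 5, prepending L[row]:
  step 1: row=5, L[5]='$', prepend. Next row=LF[5]=0
  step 2: row=0, L[0]='d', prepend. Next row=LF[0]=3
  step 3: row=3, L[3]='e', prepend. Next row=LF[3]=4
  step 4: row=4, L[4]='p', prepend. Next row=LF[4]=9
  step 5: row=9, L[9]='o', prepend. Next row=LF[9]=8
  step 6: row=8, L[8]='l', prepend. Next row=LF[8]=6
  step 7: row=6, L[6]='c', prepend. Next row=LF[6]=1
  step 8: row=1, L[1]='y', prepend. Next row=LF[1]=10
  step 9: row=10, L[10]='c', prepend. Next row=LF[10]=2
  step 10: row=2, L[2]='n', prepend. Next row=LF[2]=7
  step 11: row=7, L[7]='e', prepend. Next row=LF[7]=5
Reversed output: encycloped$

Answer: encycloped$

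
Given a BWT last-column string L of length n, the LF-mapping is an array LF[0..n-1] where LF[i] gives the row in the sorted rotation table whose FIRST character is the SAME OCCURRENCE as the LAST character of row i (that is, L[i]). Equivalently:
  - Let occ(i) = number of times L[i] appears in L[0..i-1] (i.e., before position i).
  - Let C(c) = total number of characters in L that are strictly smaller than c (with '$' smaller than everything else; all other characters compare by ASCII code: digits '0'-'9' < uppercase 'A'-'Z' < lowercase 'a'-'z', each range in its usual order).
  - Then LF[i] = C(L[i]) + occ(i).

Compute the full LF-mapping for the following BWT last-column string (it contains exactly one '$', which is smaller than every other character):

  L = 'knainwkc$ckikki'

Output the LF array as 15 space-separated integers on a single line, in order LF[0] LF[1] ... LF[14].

Answer: 7 12 1 4 13 14 8 2 0 3 9 5 10 11 6

Derivation:
Char counts: '$':1, 'a':1, 'c':2, 'i':3, 'k':5, 'n':2, 'w':1
C (first-col start): C('$')=0, C('a')=1, C('c')=2, C('i')=4, C('k')=7, C('n')=12, C('w')=14
L[0]='k': occ=0, LF[0]=C('k')+0=7+0=7
L[1]='n': occ=0, LF[1]=C('n')+0=12+0=12
L[2]='a': occ=0, LF[2]=C('a')+0=1+0=1
L[3]='i': occ=0, LF[3]=C('i')+0=4+0=4
L[4]='n': occ=1, LF[4]=C('n')+1=12+1=13
L[5]='w': occ=0, LF[5]=C('w')+0=14+0=14
L[6]='k': occ=1, LF[6]=C('k')+1=7+1=8
L[7]='c': occ=0, LF[7]=C('c')+0=2+0=2
L[8]='$': occ=0, LF[8]=C('$')+0=0+0=0
L[9]='c': occ=1, LF[9]=C('c')+1=2+1=3
L[10]='k': occ=2, LF[10]=C('k')+2=7+2=9
L[11]='i': occ=1, LF[11]=C('i')+1=4+1=5
L[12]='k': occ=3, LF[12]=C('k')+3=7+3=10
L[13]='k': occ=4, LF[13]=C('k')+4=7+4=11
L[14]='i': occ=2, LF[14]=C('i')+2=4+2=6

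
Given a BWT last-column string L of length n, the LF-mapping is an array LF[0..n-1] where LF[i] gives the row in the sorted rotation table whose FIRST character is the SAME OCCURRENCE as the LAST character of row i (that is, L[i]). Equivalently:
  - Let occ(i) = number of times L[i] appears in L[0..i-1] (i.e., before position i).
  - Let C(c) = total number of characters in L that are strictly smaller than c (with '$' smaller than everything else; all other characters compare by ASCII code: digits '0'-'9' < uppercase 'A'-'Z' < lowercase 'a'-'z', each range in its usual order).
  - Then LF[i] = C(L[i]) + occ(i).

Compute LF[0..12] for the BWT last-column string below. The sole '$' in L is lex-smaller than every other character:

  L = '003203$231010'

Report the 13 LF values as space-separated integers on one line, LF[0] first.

Answer: 1 2 10 8 3 11 0 9 12 6 4 7 5

Derivation:
Char counts: '$':1, '0':5, '1':2, '2':2, '3':3
C (first-col start): C('$')=0, C('0')=1, C('1')=6, C('2')=8, C('3')=10
L[0]='0': occ=0, LF[0]=C('0')+0=1+0=1
L[1]='0': occ=1, LF[1]=C('0')+1=1+1=2
L[2]='3': occ=0, LF[2]=C('3')+0=10+0=10
L[3]='2': occ=0, LF[3]=C('2')+0=8+0=8
L[4]='0': occ=2, LF[4]=C('0')+2=1+2=3
L[5]='3': occ=1, LF[5]=C('3')+1=10+1=11
L[6]='$': occ=0, LF[6]=C('$')+0=0+0=0
L[7]='2': occ=1, LF[7]=C('2')+1=8+1=9
L[8]='3': occ=2, LF[8]=C('3')+2=10+2=12
L[9]='1': occ=0, LF[9]=C('1')+0=6+0=6
L[10]='0': occ=3, LF[10]=C('0')+3=1+3=4
L[11]='1': occ=1, LF[11]=C('1')+1=6+1=7
L[12]='0': occ=4, LF[12]=C('0')+4=1+4=5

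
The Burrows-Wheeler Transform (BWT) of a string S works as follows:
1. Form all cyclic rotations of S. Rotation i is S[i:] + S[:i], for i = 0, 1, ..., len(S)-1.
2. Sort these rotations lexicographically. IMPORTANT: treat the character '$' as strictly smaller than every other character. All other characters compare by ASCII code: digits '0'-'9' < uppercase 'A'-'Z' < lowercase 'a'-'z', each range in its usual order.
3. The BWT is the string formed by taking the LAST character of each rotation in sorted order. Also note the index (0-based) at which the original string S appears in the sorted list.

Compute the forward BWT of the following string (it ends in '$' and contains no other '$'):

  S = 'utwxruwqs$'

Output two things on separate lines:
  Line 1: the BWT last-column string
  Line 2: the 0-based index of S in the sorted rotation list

All 10 rotations (rotation i = S[i:]+S[:i]):
  rot[0] = utwxruwqs$
  rot[1] = twxruwqs$u
  rot[2] = wxruwqs$ut
  rot[3] = xruwqs$utw
  rot[4] = ruwqs$utwx
  rot[5] = uwqs$utwxr
  rot[6] = wqs$utwxru
  rot[7] = qs$utwxruw
  rot[8] = s$utwxruwq
  rot[9] = $utwxruwqs
Sorted (with $ < everything):
  sorted[0] = $utwxruwqs  (last char: 's')
  sorted[1] = qs$utwxruw  (last char: 'w')
  sorted[2] = ruwqs$utwx  (last char: 'x')
  sorted[3] = s$utwxruwq  (last char: 'q')
  sorted[4] = twxruwqs$u  (last char: 'u')
  sorted[5] = utwxruwqs$  (last char: '$')
  sorted[6] = uwqs$utwxr  (last char: 'r')
  sorted[7] = wqs$utwxru  (last char: 'u')
  sorted[8] = wxruwqs$ut  (last char: 't')
  sorted[9] = xruwqs$utw  (last char: 'w')
Last column: swxqu$rutw
Original string S is at sorted index 5

Answer: swxqu$rutw
5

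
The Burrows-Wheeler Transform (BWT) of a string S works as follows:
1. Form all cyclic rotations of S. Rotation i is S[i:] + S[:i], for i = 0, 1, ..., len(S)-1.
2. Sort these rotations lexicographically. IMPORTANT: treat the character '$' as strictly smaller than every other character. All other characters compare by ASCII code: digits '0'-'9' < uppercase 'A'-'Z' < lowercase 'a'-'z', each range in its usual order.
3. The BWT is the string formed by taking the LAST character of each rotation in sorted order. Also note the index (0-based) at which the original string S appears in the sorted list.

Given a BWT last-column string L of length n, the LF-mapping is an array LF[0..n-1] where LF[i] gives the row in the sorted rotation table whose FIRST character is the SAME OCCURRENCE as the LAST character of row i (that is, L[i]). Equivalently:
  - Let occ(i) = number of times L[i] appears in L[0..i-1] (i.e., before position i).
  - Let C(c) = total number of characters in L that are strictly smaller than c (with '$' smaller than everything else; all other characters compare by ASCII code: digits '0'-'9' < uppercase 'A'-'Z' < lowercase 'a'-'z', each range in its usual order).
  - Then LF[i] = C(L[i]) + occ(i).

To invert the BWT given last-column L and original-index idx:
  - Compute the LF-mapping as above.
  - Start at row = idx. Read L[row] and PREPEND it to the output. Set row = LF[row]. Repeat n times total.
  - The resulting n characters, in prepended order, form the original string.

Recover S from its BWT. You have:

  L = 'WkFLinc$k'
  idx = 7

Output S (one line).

LF mapping: 3 6 1 2 5 8 4 0 7
Walk LF starting at row 7, prepending L[row]:
  step 1: row=7, L[7]='$', prepend. Next row=LF[7]=0
  step 2: row=0, L[0]='W', prepend. Next row=LF[0]=3
  step 3: row=3, L[3]='L', prepend. Next row=LF[3]=2
  step 4: row=2, L[2]='F', prepend. Next row=LF[2]=1
  step 5: row=1, L[1]='k', prepend. Next row=LF[1]=6
  step 6: row=6, L[6]='c', prepend. Next row=LF[6]=4
  step 7: row=4, L[4]='i', prepend. Next row=LF[4]=5
  step 8: row=5, L[5]='n', prepend. Next row=LF[5]=8
  step 9: row=8, L[8]='k', prepend. Next row=LF[8]=7
Reversed output: knickFLW$

Answer: knickFLW$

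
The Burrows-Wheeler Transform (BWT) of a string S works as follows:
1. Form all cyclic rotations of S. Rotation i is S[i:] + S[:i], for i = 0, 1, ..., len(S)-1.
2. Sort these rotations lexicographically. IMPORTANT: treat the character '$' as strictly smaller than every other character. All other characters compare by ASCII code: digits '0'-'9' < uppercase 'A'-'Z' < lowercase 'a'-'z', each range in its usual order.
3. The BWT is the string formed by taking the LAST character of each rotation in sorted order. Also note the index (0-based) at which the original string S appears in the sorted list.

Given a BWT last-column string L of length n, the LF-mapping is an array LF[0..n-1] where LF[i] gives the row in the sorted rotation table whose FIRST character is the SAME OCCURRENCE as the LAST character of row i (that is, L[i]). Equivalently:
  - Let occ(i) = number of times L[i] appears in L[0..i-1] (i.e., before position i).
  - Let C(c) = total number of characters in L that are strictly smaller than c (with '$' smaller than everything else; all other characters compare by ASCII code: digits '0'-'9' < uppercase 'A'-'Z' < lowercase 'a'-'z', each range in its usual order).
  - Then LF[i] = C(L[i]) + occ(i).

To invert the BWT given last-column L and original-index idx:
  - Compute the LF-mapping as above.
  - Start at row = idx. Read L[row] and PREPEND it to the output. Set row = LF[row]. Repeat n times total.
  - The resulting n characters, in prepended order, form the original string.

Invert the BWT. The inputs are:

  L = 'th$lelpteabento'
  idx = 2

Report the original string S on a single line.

Answer: bottleelephant$

Derivation:
LF mapping: 12 6 0 7 3 8 11 13 4 1 2 5 9 14 10
Walk LF starting at row 2, prepending L[row]:
  step 1: row=2, L[2]='$', prepend. Next row=LF[2]=0
  step 2: row=0, L[0]='t', prepend. Next row=LF[0]=12
  step 3: row=12, L[12]='n', prepend. Next row=LF[12]=9
  step 4: row=9, L[9]='a', prepend. Next row=LF[9]=1
  step 5: row=1, L[1]='h', prepend. Next row=LF[1]=6
  step 6: row=6, L[6]='p', prepend. Next row=LF[6]=11
  step 7: row=11, L[11]='e', prepend. Next row=LF[11]=5
  step 8: row=5, L[5]='l', prepend. Next row=LF[5]=8
  step 9: row=8, L[8]='e', prepend. Next row=LF[8]=4
  step 10: row=4, L[4]='e', prepend. Next row=LF[4]=3
  step 11: row=3, L[3]='l', prepend. Next row=LF[3]=7
  step 12: row=7, L[7]='t', prepend. Next row=LF[7]=13
  step 13: row=13, L[13]='t', prepend. Next row=LF[13]=14
  step 14: row=14, L[14]='o', prepend. Next row=LF[14]=10
  step 15: row=10, L[10]='b', prepend. Next row=LF[10]=2
Reversed output: bottleelephant$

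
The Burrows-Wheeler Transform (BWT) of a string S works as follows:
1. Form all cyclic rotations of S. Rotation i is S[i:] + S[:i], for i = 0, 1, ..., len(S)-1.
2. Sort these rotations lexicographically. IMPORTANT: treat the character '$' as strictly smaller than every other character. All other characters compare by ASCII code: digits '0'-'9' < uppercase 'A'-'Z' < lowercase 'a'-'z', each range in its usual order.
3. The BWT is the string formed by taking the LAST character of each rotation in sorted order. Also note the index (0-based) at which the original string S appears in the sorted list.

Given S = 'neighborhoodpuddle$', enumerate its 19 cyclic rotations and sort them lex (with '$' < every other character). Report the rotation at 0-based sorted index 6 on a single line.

Answer: eighborhoodpuddle$n

Derivation:
All 19 rotations (rotation i = S[i:]+S[:i]):
  rot[0] = neighborhoodpuddle$
  rot[1] = eighborhoodpuddle$n
  rot[2] = ighborhoodpuddle$ne
  rot[3] = ghborhoodpuddle$nei
  rot[4] = hborhoodpuddle$neig
  rot[5] = borhoodpuddle$neigh
  rot[6] = orhoodpuddle$neighb
  rot[7] = rhoodpuddle$neighbo
  rot[8] = hoodpuddle$neighbor
  rot[9] = oodpuddle$neighborh
  rot[10] = odpuddle$neighborho
  rot[11] = dpuddle$neighborhoo
  rot[12] = puddle$neighborhood
  rot[13] = uddle$neighborhoodp
  rot[14] = ddle$neighborhoodpu
  rot[15] = dle$neighborhoodpud
  rot[16] = le$neighborhoodpudd
  rot[17] = e$neighborhoodpuddl
  rot[18] = $neighborhoodpuddle
Sorted (with $ < everything):
  sorted[0] = $neighborhoodpuddle
  sorted[1] = borhoodpuddle$neigh
  sorted[2] = ddle$neighborhoodpu
  sorted[3] = dle$neighborhoodpud
  sorted[4] = dpuddle$neighborhoo
  sorted[5] = e$neighborhoodpuddl
  sorted[6] = eighborhoodpuddle$n
  sorted[7] = ghborhoodpuddle$nei
  sorted[8] = hborhoodpuddle$neig
  sorted[9] = hoodpuddle$neighbor
  sorted[10] = ighborhoodpuddle$ne
  sorted[11] = le$neighborhoodpudd
  sorted[12] = neighborhoodpuddle$
  sorted[13] = odpuddle$neighborho
  sorted[14] = oodpuddle$neighborh
  sorted[15] = orhoodpuddle$neighb
  sorted[16] = puddle$neighborhood
  sorted[17] = rhoodpuddle$neighbo
  sorted[18] = uddle$neighborhoodp
sorted[6] = eighborhoodpuddle$n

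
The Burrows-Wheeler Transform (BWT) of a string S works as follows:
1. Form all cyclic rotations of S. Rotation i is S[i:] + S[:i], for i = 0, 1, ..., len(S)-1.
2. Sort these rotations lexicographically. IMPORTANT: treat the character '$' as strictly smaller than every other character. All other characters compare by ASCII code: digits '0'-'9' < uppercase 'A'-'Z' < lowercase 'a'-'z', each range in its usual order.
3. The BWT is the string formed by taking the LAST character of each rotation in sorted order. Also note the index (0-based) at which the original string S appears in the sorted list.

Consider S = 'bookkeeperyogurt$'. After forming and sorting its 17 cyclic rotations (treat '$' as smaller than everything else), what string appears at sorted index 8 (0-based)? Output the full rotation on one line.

Answer: ogurt$bookkeepery

Derivation:
All 17 rotations (rotation i = S[i:]+S[:i]):
  rot[0] = bookkeeperyogurt$
  rot[1] = ookkeeperyogurt$b
  rot[2] = okkeeperyogurt$bo
  rot[3] = kkeeperyogurt$boo
  rot[4] = keeperyogurt$book
  rot[5] = eeperyogurt$bookk
  rot[6] = eperyogurt$bookke
  rot[7] = peryogurt$bookkee
  rot[8] = eryogurt$bookkeep
  rot[9] = ryogurt$bookkeepe
  rot[10] = yogurt$bookkeeper
  rot[11] = ogurt$bookkeepery
  rot[12] = gurt$bookkeeperyo
  rot[13] = urt$bookkeeperyog
  rot[14] = rt$bookkeeperyogu
  rot[15] = t$bookkeeperyogur
  rot[16] = $bookkeeperyogurt
Sorted (with $ < everything):
  sorted[0] = $bookkeeperyogurt
  sorted[1] = bookkeeperyogurt$
  sorted[2] = eeperyogurt$bookk
  sorted[3] = eperyogurt$bookke
  sorted[4] = eryogurt$bookkeep
  sorted[5] = gurt$bookkeeperyo
  sorted[6] = keeperyogurt$book
  sorted[7] = kkeeperyogurt$boo
  sorted[8] = ogurt$bookkeepery
  sorted[9] = okkeeperyogurt$bo
  sorted[10] = ookkeeperyogurt$b
  sorted[11] = peryogurt$bookkee
  sorted[12] = rt$bookkeeperyogu
  sorted[13] = ryogurt$bookkeepe
  sorted[14] = t$bookkeeperyogur
  sorted[15] = urt$bookkeeperyog
  sorted[16] = yogurt$bookkeeper
sorted[8] = ogurt$bookkeepery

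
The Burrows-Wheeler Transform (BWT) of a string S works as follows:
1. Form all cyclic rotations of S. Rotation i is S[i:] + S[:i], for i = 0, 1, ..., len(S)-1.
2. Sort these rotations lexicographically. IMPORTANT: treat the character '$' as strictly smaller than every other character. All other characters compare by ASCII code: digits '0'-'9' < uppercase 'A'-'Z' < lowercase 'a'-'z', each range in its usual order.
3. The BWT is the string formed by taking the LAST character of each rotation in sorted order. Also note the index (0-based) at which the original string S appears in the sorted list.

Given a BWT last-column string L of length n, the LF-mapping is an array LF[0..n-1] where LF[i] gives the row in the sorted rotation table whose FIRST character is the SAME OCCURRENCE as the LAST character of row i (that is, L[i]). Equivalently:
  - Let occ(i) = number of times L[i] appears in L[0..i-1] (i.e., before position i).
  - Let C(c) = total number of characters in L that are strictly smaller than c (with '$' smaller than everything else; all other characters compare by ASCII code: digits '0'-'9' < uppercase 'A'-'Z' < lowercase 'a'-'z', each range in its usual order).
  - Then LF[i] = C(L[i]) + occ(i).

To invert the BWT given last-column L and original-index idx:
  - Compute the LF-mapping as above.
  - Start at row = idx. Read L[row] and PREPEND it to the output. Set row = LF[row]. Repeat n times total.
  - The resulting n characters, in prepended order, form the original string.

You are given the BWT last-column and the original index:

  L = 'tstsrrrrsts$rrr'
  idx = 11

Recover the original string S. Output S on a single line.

LF mapping: 12 8 13 9 1 2 3 4 10 14 11 0 5 6 7
Walk LF starting at row 11, prepending L[row]:
  step 1: row=11, L[11]='$', prepend. Next row=LF[11]=0
  step 2: row=0, L[0]='t', prepend. Next row=LF[0]=12
  step 3: row=12, L[12]='r', prepend. Next row=LF[12]=5
  step 4: row=5, L[5]='r', prepend. Next row=LF[5]=2
  step 5: row=2, L[2]='t', prepend. Next row=LF[2]=13
  step 6: row=13, L[13]='r', prepend. Next row=LF[13]=6
  step 7: row=6, L[6]='r', prepend. Next row=LF[6]=3
  step 8: row=3, L[3]='s', prepend. Next row=LF[3]=9
  step 9: row=9, L[9]='t', prepend. Next row=LF[9]=14
  step 10: row=14, L[14]='r', prepend. Next row=LF[14]=7
  step 11: row=7, L[7]='r', prepend. Next row=LF[7]=4
  step 12: row=4, L[4]='r', prepend. Next row=LF[4]=1
  step 13: row=1, L[1]='s', prepend. Next row=LF[1]=8
  step 14: row=8, L[8]='s', prepend. Next row=LF[8]=10
  step 15: row=10, L[10]='s', prepend. Next row=LF[10]=11
Reversed output: sssrrrtsrrtrrt$

Answer: sssrrrtsrrtrrt$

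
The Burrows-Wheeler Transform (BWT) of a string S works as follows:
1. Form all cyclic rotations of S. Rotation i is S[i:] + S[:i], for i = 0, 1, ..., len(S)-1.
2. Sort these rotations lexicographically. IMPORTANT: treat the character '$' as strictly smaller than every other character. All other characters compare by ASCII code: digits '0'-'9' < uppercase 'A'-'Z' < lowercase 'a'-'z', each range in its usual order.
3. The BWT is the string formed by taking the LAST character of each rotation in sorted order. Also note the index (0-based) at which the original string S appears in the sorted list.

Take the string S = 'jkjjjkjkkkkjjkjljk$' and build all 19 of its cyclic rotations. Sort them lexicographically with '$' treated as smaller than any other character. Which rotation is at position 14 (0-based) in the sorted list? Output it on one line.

All 19 rotations (rotation i = S[i:]+S[:i]):
  rot[0] = jkjjjkjkkkkjjkjljk$
  rot[1] = kjjjkjkkkkjjkjljk$j
  rot[2] = jjjkjkkkkjjkjljk$jk
  rot[3] = jjkjkkkkjjkjljk$jkj
  rot[4] = jkjkkkkjjkjljk$jkjj
  rot[5] = kjkkkkjjkjljk$jkjjj
  rot[6] = jkkkkjjkjljk$jkjjjk
  rot[7] = kkkkjjkjljk$jkjjjkj
  rot[8] = kkkjjkjljk$jkjjjkjk
  rot[9] = kkjjkjljk$jkjjjkjkk
  rot[10] = kjjkjljk$jkjjjkjkkk
  rot[11] = jjkjljk$jkjjjkjkkkk
  rot[12] = jkjljk$jkjjjkjkkkkj
  rot[13] = kjljk$jkjjjkjkkkkjj
  rot[14] = jljk$jkjjjkjkkkkjjk
  rot[15] = ljk$jkjjjkjkkkkjjkj
  rot[16] = jk$jkjjjkjkkkkjjkjl
  rot[17] = k$jkjjjkjkkkkjjkjlj
  rot[18] = $jkjjjkjkkkkjjkjljk
Sorted (with $ < everything):
  sorted[0] = $jkjjjkjkkkkjjkjljk
  sorted[1] = jjjkjkkkkjjkjljk$jk
  sorted[2] = jjkjkkkkjjkjljk$jkj
  sorted[3] = jjkjljk$jkjjjkjkkkk
  sorted[4] = jk$jkjjjkjkkkkjjkjl
  sorted[5] = jkjjjkjkkkkjjkjljk$
  sorted[6] = jkjkkkkjjkjljk$jkjj
  sorted[7] = jkjljk$jkjjjkjkkkkj
  sorted[8] = jkkkkjjkjljk$jkjjjk
  sorted[9] = jljk$jkjjjkjkkkkjjk
  sorted[10] = k$jkjjjkjkkkkjjkjlj
  sorted[11] = kjjjkjkkkkjjkjljk$j
  sorted[12] = kjjkjljk$jkjjjkjkkk
  sorted[13] = kjkkkkjjkjljk$jkjjj
  sorted[14] = kjljk$jkjjjkjkkkkjj
  sorted[15] = kkjjkjljk$jkjjjkjkk
  sorted[16] = kkkjjkjljk$jkjjjkjk
  sorted[17] = kkkkjjkjljk$jkjjjkj
  sorted[18] = ljk$jkjjjkjkkkkjjkj
sorted[14] = kjljk$jkjjjkjkkkkjj

Answer: kjljk$jkjjjkjkkkkjj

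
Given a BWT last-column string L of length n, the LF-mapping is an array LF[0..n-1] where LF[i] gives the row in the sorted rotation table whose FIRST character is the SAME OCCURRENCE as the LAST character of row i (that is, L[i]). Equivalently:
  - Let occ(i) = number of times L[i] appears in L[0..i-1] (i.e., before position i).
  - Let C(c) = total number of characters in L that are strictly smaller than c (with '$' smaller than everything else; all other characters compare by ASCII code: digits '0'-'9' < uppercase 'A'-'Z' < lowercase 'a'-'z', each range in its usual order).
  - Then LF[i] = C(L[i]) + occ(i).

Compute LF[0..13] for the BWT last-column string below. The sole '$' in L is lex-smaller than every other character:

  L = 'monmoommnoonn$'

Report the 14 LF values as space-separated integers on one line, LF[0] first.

Answer: 1 9 5 2 10 11 3 4 6 12 13 7 8 0

Derivation:
Char counts: '$':1, 'm':4, 'n':4, 'o':5
C (first-col start): C('$')=0, C('m')=1, C('n')=5, C('o')=9
L[0]='m': occ=0, LF[0]=C('m')+0=1+0=1
L[1]='o': occ=0, LF[1]=C('o')+0=9+0=9
L[2]='n': occ=0, LF[2]=C('n')+0=5+0=5
L[3]='m': occ=1, LF[3]=C('m')+1=1+1=2
L[4]='o': occ=1, LF[4]=C('o')+1=9+1=10
L[5]='o': occ=2, LF[5]=C('o')+2=9+2=11
L[6]='m': occ=2, LF[6]=C('m')+2=1+2=3
L[7]='m': occ=3, LF[7]=C('m')+3=1+3=4
L[8]='n': occ=1, LF[8]=C('n')+1=5+1=6
L[9]='o': occ=3, LF[9]=C('o')+3=9+3=12
L[10]='o': occ=4, LF[10]=C('o')+4=9+4=13
L[11]='n': occ=2, LF[11]=C('n')+2=5+2=7
L[12]='n': occ=3, LF[12]=C('n')+3=5+3=8
L[13]='$': occ=0, LF[13]=C('$')+0=0+0=0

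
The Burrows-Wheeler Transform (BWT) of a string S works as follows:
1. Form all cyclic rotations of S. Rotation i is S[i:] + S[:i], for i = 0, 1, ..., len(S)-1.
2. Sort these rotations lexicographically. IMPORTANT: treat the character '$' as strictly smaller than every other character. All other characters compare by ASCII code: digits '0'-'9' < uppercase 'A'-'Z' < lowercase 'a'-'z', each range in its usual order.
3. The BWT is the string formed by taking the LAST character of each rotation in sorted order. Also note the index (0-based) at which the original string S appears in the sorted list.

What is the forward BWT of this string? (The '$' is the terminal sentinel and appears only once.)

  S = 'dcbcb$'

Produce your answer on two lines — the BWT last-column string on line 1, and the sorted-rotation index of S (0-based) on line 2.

All 6 rotations (rotation i = S[i:]+S[:i]):
  rot[0] = dcbcb$
  rot[1] = cbcb$d
  rot[2] = bcb$dc
  rot[3] = cb$dcb
  rot[4] = b$dcbc
  rot[5] = $dcbcb
Sorted (with $ < everything):
  sorted[0] = $dcbcb  (last char: 'b')
  sorted[1] = b$dcbc  (last char: 'c')
  sorted[2] = bcb$dc  (last char: 'c')
  sorted[3] = cb$dcb  (last char: 'b')
  sorted[4] = cbcb$d  (last char: 'd')
  sorted[5] = dcbcb$  (last char: '$')
Last column: bccbd$
Original string S is at sorted index 5

Answer: bccbd$
5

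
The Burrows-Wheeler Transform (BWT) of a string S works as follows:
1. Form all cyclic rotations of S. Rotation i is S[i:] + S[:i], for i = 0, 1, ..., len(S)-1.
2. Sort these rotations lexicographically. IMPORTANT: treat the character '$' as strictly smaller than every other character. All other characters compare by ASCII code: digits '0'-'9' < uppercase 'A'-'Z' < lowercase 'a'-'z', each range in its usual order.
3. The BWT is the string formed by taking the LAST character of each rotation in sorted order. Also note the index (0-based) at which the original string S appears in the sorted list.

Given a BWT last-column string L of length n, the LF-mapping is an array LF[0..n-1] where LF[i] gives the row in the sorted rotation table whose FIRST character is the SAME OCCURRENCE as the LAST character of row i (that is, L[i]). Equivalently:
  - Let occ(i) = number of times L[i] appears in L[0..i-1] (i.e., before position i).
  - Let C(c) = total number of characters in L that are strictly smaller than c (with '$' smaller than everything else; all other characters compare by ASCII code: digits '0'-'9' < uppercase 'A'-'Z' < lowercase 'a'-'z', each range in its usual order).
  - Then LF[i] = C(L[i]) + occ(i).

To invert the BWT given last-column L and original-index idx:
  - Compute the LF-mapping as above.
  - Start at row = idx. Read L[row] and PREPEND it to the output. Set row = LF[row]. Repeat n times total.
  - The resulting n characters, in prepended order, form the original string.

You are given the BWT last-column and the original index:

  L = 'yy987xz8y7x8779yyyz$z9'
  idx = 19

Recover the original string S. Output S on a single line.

Answer: z88x87x9zzyyyy979y77y$

Derivation:
LF mapping: 13 14 8 5 1 11 19 6 15 2 12 7 3 4 9 16 17 18 20 0 21 10
Walk LF starting at row 19, prepending L[row]:
  step 1: row=19, L[19]='$', prepend. Next row=LF[19]=0
  step 2: row=0, L[0]='y', prepend. Next row=LF[0]=13
  step 3: row=13, L[13]='7', prepend. Next row=LF[13]=4
  step 4: row=4, L[4]='7', prepend. Next row=LF[4]=1
  step 5: row=1, L[1]='y', prepend. Next row=LF[1]=14
  step 6: row=14, L[14]='9', prepend. Next row=LF[14]=9
  step 7: row=9, L[9]='7', prepend. Next row=LF[9]=2
  step 8: row=2, L[2]='9', prepend. Next row=LF[2]=8
  step 9: row=8, L[8]='y', prepend. Next row=LF[8]=15
  step 10: row=15, L[15]='y', prepend. Next row=LF[15]=16
  step 11: row=16, L[16]='y', prepend. Next row=LF[16]=17
  step 12: row=17, L[17]='y', prepend. Next row=LF[17]=18
  step 13: row=18, L[18]='z', prepend. Next row=LF[18]=20
  step 14: row=20, L[20]='z', prepend. Next row=LF[20]=21
  step 15: row=21, L[21]='9', prepend. Next row=LF[21]=10
  step 16: row=10, L[10]='x', prepend. Next row=LF[10]=12
  step 17: row=12, L[12]='7', prepend. Next row=LF[12]=3
  step 18: row=3, L[3]='8', prepend. Next row=LF[3]=5
  step 19: row=5, L[5]='x', prepend. Next row=LF[5]=11
  step 20: row=11, L[11]='8', prepend. Next row=LF[11]=7
  step 21: row=7, L[7]='8', prepend. Next row=LF[7]=6
  step 22: row=6, L[6]='z', prepend. Next row=LF[6]=19
Reversed output: z88x87x9zzyyyy979y77y$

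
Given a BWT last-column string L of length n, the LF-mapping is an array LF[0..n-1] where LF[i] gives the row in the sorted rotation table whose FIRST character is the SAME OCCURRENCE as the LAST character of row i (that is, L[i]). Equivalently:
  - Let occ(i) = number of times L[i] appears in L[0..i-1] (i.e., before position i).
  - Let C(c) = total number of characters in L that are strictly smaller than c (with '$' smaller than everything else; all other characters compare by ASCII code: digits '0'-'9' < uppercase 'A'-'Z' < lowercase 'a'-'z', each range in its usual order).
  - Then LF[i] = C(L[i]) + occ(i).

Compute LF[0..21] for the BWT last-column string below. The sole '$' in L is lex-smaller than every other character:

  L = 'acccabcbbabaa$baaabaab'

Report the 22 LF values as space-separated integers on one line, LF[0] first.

Answer: 1 18 19 20 2 11 21 12 13 3 14 4 5 0 15 6 7 8 16 9 10 17

Derivation:
Char counts: '$':1, 'a':10, 'b':7, 'c':4
C (first-col start): C('$')=0, C('a')=1, C('b')=11, C('c')=18
L[0]='a': occ=0, LF[0]=C('a')+0=1+0=1
L[1]='c': occ=0, LF[1]=C('c')+0=18+0=18
L[2]='c': occ=1, LF[2]=C('c')+1=18+1=19
L[3]='c': occ=2, LF[3]=C('c')+2=18+2=20
L[4]='a': occ=1, LF[4]=C('a')+1=1+1=2
L[5]='b': occ=0, LF[5]=C('b')+0=11+0=11
L[6]='c': occ=3, LF[6]=C('c')+3=18+3=21
L[7]='b': occ=1, LF[7]=C('b')+1=11+1=12
L[8]='b': occ=2, LF[8]=C('b')+2=11+2=13
L[9]='a': occ=2, LF[9]=C('a')+2=1+2=3
L[10]='b': occ=3, LF[10]=C('b')+3=11+3=14
L[11]='a': occ=3, LF[11]=C('a')+3=1+3=4
L[12]='a': occ=4, LF[12]=C('a')+4=1+4=5
L[13]='$': occ=0, LF[13]=C('$')+0=0+0=0
L[14]='b': occ=4, LF[14]=C('b')+4=11+4=15
L[15]='a': occ=5, LF[15]=C('a')+5=1+5=6
L[16]='a': occ=6, LF[16]=C('a')+6=1+6=7
L[17]='a': occ=7, LF[17]=C('a')+7=1+7=8
L[18]='b': occ=5, LF[18]=C('b')+5=11+5=16
L[19]='a': occ=8, LF[19]=C('a')+8=1+8=9
L[20]='a': occ=9, LF[20]=C('a')+9=1+9=10
L[21]='b': occ=6, LF[21]=C('b')+6=11+6=17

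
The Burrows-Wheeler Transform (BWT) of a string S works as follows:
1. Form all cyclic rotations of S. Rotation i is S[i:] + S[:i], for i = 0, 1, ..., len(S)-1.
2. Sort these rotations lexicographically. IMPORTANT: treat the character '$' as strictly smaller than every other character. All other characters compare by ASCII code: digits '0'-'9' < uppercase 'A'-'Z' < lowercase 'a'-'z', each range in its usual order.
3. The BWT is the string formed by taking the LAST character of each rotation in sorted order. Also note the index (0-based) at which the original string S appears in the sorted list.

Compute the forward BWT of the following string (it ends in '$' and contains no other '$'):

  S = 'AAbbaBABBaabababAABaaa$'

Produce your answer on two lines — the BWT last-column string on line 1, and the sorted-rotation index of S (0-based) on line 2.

Answer: ab$BAAaAABabaBBbbaabaaA
2

Derivation:
All 23 rotations (rotation i = S[i:]+S[:i]):
  rot[0] = AAbbaBABBaabababAABaaa$
  rot[1] = AbbaBABBaabababAABaaa$A
  rot[2] = bbaBABBaabababAABaaa$AA
  rot[3] = baBABBaabababAABaaa$AAb
  rot[4] = aBABBaabababAABaaa$AAbb
  rot[5] = BABBaabababAABaaa$AAbba
  rot[6] = ABBaabababAABaaa$AAbbaB
  rot[7] = BBaabababAABaaa$AAbbaBA
  rot[8] = BaabababAABaaa$AAbbaBAB
  rot[9] = aabababAABaaa$AAbbaBABB
  rot[10] = abababAABaaa$AAbbaBABBa
  rot[11] = bababAABaaa$AAbbaBABBaa
  rot[12] = ababAABaaa$AAbbaBABBaab
  rot[13] = babAABaaa$AAbbaBABBaaba
  rot[14] = abAABaaa$AAbbaBABBaabab
  rot[15] = bAABaaa$AAbbaBABBaababa
  rot[16] = AABaaa$AAbbaBABBaababab
  rot[17] = ABaaa$AAbbaBABBaabababA
  rot[18] = Baaa$AAbbaBABBaabababAA
  rot[19] = aaa$AAbbaBABBaabababAAB
  rot[20] = aa$AAbbaBABBaabababAABa
  rot[21] = a$AAbbaBABBaabababAABaa
  rot[22] = $AAbbaBABBaabababAABaaa
Sorted (with $ < everything):
  sorted[0] = $AAbbaBABBaabababAABaaa  (last char: 'a')
  sorted[1] = AABaaa$AAbbaBABBaababab  (last char: 'b')
  sorted[2] = AAbbaBABBaabababAABaaa$  (last char: '$')
  sorted[3] = ABBaabababAABaaa$AAbbaB  (last char: 'B')
  sorted[4] = ABaaa$AAbbaBABBaabababA  (last char: 'A')
  sorted[5] = AbbaBABBaabababAABaaa$A  (last char: 'A')
  sorted[6] = BABBaabababAABaaa$AAbba  (last char: 'a')
  sorted[7] = BBaabababAABaaa$AAbbaBA  (last char: 'A')
  sorted[8] = Baaa$AAbbaBABBaabababAA  (last char: 'A')
  sorted[9] = BaabababAABaaa$AAbbaBAB  (last char: 'B')
  sorted[10] = a$AAbbaBABBaabababAABaa  (last char: 'a')
  sorted[11] = aBABBaabababAABaaa$AAbb  (last char: 'b')
  sorted[12] = aa$AAbbaBABBaabababAABa  (last char: 'a')
  sorted[13] = aaa$AAbbaBABBaabababAAB  (last char: 'B')
  sorted[14] = aabababAABaaa$AAbbaBABB  (last char: 'B')
  sorted[15] = abAABaaa$AAbbaBABBaabab  (last char: 'b')
  sorted[16] = ababAABaaa$AAbbaBABBaab  (last char: 'b')
  sorted[17] = abababAABaaa$AAbbaBABBa  (last char: 'a')
  sorted[18] = bAABaaa$AAbbaBABBaababa  (last char: 'a')
  sorted[19] = baBABBaabababAABaaa$AAb  (last char: 'b')
  sorted[20] = babAABaaa$AAbbaBABBaaba  (last char: 'a')
  sorted[21] = bababAABaaa$AAbbaBABBaa  (last char: 'a')
  sorted[22] = bbaBABBaabababAABaaa$AA  (last char: 'A')
Last column: ab$BAAaAABabaBBbbaabaaA
Original string S is at sorted index 2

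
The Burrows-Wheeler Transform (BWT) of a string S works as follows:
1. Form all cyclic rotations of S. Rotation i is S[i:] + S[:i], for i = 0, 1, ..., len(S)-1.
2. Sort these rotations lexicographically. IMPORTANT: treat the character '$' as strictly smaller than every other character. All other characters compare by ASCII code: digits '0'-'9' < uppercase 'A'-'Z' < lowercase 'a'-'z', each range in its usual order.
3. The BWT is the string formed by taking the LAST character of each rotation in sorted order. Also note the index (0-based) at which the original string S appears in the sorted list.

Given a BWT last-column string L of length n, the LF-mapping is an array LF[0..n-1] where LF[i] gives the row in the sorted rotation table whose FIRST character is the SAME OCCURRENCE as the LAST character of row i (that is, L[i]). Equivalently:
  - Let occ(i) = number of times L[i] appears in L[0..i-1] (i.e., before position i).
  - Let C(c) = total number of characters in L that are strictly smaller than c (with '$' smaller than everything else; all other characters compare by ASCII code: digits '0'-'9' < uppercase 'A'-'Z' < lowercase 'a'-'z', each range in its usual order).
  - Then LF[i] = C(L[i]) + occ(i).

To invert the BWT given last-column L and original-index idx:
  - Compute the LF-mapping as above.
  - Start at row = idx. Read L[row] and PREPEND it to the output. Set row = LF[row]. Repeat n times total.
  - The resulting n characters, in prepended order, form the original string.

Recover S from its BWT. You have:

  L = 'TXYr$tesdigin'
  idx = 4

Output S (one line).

Answer: disintegrYXT$

Derivation:
LF mapping: 1 2 3 10 0 12 5 11 4 7 6 8 9
Walk LF starting at row 4, prepending L[row]:
  step 1: row=4, L[4]='$', prepend. Next row=LF[4]=0
  step 2: row=0, L[0]='T', prepend. Next row=LF[0]=1
  step 3: row=1, L[1]='X', prepend. Next row=LF[1]=2
  step 4: row=2, L[2]='Y', prepend. Next row=LF[2]=3
  step 5: row=3, L[3]='r', prepend. Next row=LF[3]=10
  step 6: row=10, L[10]='g', prepend. Next row=LF[10]=6
  step 7: row=6, L[6]='e', prepend. Next row=LF[6]=5
  step 8: row=5, L[5]='t', prepend. Next row=LF[5]=12
  step 9: row=12, L[12]='n', prepend. Next row=LF[12]=9
  step 10: row=9, L[9]='i', prepend. Next row=LF[9]=7
  step 11: row=7, L[7]='s', prepend. Next row=LF[7]=11
  step 12: row=11, L[11]='i', prepend. Next row=LF[11]=8
  step 13: row=8, L[8]='d', prepend. Next row=LF[8]=4
Reversed output: disintegrYXT$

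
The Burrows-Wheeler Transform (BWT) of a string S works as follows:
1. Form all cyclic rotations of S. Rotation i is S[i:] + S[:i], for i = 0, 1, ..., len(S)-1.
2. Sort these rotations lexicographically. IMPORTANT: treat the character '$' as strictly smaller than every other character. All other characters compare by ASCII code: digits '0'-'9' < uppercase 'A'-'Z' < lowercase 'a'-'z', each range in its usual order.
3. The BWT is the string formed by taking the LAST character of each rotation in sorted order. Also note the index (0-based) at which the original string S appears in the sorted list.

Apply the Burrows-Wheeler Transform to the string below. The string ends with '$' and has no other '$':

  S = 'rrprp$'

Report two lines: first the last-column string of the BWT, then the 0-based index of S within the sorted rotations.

Answer: prrpr$
5

Derivation:
All 6 rotations (rotation i = S[i:]+S[:i]):
  rot[0] = rrprp$
  rot[1] = rprp$r
  rot[2] = prp$rr
  rot[3] = rp$rrp
  rot[4] = p$rrpr
  rot[5] = $rrprp
Sorted (with $ < everything):
  sorted[0] = $rrprp  (last char: 'p')
  sorted[1] = p$rrpr  (last char: 'r')
  sorted[2] = prp$rr  (last char: 'r')
  sorted[3] = rp$rrp  (last char: 'p')
  sorted[4] = rprp$r  (last char: 'r')
  sorted[5] = rrprp$  (last char: '$')
Last column: prrpr$
Original string S is at sorted index 5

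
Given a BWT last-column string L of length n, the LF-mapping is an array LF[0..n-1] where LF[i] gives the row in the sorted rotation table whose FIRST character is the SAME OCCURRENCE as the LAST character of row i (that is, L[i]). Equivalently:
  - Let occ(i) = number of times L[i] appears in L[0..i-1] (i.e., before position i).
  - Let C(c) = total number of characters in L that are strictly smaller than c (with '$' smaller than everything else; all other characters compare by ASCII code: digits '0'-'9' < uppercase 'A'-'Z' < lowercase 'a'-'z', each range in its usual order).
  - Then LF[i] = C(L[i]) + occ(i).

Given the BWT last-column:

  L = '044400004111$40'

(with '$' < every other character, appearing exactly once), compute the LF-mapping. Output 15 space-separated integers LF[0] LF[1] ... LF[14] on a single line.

Answer: 1 10 11 12 2 3 4 5 13 7 8 9 0 14 6

Derivation:
Char counts: '$':1, '0':6, '1':3, '4':5
C (first-col start): C('$')=0, C('0')=1, C('1')=7, C('4')=10
L[0]='0': occ=0, LF[0]=C('0')+0=1+0=1
L[1]='4': occ=0, LF[1]=C('4')+0=10+0=10
L[2]='4': occ=1, LF[2]=C('4')+1=10+1=11
L[3]='4': occ=2, LF[3]=C('4')+2=10+2=12
L[4]='0': occ=1, LF[4]=C('0')+1=1+1=2
L[5]='0': occ=2, LF[5]=C('0')+2=1+2=3
L[6]='0': occ=3, LF[6]=C('0')+3=1+3=4
L[7]='0': occ=4, LF[7]=C('0')+4=1+4=5
L[8]='4': occ=3, LF[8]=C('4')+3=10+3=13
L[9]='1': occ=0, LF[9]=C('1')+0=7+0=7
L[10]='1': occ=1, LF[10]=C('1')+1=7+1=8
L[11]='1': occ=2, LF[11]=C('1')+2=7+2=9
L[12]='$': occ=0, LF[12]=C('$')+0=0+0=0
L[13]='4': occ=4, LF[13]=C('4')+4=10+4=14
L[14]='0': occ=5, LF[14]=C('0')+5=1+5=6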